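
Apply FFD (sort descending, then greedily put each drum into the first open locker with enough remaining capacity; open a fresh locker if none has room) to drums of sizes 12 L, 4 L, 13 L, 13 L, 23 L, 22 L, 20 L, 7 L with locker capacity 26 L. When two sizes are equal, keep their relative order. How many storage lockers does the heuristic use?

5

Sorted descending: 23, 22, 20, 13, 13, 12, 7, 4.
  23 → locker 1 (new)  [load 23/26]
  22 → locker 2 (new)  [load 22/26]
  20 → locker 3 (new)  [load 20/26]
  13 → locker 4 (new)  [load 13/26]
  13 → locker 4  [load 26/26]
  12 → locker 5 (new)  [load 12/26]
  7 → locker 5  [load 19/26]
  4 → locker 2  [load 26/26]
5 storage lockers opened.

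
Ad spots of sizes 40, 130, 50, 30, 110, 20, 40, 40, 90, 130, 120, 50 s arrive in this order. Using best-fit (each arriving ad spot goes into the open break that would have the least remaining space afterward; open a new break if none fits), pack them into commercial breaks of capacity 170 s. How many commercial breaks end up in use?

  40 → break 1 (new)  [load 40/170]
  130 → break 1  [load 170/170]
  50 → break 2 (new)  [load 50/170]
  30 → break 2  [load 80/170]
  110 → break 3 (new)  [load 110/170]
  20 → break 3  [load 130/170]
  40 → break 3  [load 170/170]
  40 → break 2  [load 120/170]
  90 → break 4 (new)  [load 90/170]
  130 → break 5 (new)  [load 130/170]
  120 → break 6 (new)  [load 120/170]
  50 → break 2  [load 170/170]
6 commercial breaks opened.

6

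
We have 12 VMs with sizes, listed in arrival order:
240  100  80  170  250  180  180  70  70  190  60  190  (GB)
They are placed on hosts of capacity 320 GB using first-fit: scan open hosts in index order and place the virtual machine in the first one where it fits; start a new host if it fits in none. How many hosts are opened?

  240 → host 1 (new)  [load 240/320]
  100 → host 2 (new)  [load 100/320]
  80 → host 1  [load 320/320]
  170 → host 2  [load 270/320]
  250 → host 3 (new)  [load 250/320]
  180 → host 4 (new)  [load 180/320]
  180 → host 5 (new)  [load 180/320]
  70 → host 3  [load 320/320]
  70 → host 4  [load 250/320]
  190 → host 6 (new)  [load 190/320]
  60 → host 4  [load 310/320]
  190 → host 7 (new)  [load 190/320]
7 hosts opened.

7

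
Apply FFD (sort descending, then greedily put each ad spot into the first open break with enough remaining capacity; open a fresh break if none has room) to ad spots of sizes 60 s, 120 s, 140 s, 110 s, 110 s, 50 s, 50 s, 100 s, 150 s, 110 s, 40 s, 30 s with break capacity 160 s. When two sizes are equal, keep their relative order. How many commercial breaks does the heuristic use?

7

Sorted descending: 150, 140, 120, 110, 110, 110, 100, 60, 50, 50, 40, 30.
  150 → break 1 (new)  [load 150/160]
  140 → break 2 (new)  [load 140/160]
  120 → break 3 (new)  [load 120/160]
  110 → break 4 (new)  [load 110/160]
  110 → break 5 (new)  [load 110/160]
  110 → break 6 (new)  [load 110/160]
  100 → break 7 (new)  [load 100/160]
  60 → break 7  [load 160/160]
  50 → break 4  [load 160/160]
  50 → break 5  [load 160/160]
  40 → break 3  [load 160/160]
  30 → break 6  [load 140/160]
7 commercial breaks opened.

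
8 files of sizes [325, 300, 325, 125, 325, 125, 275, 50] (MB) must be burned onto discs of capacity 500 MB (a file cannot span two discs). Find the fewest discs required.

Total = 325 + 325 + 325 + 300 + 275 + 125 + 125 + 50 = 1850 MB.
Lower bound: ⌈1850/500⌉ = 4 discs.
Also, 5 files each exceed 250 MB, and no two of those can share a disc, so at least 5 discs are needed.
A packing using 5 discs:
  disc 1: 325 + 125 + 50 = 500
  disc 2: 325 + 125 = 450
  disc 3: 325 = 325
  disc 4: 300 = 300
  disc 5: 275 = 275
This matches the lower bound, so 5 is optimal.

5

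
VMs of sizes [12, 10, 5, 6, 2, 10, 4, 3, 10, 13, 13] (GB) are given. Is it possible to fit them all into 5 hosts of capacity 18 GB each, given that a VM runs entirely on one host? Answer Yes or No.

Total = 88 GB; ⌈88/18⌉ = 5.
6 VMs each exceed half the capacity and cannot share a host, forcing at least 6 hosts.
At least 6 hosts are required, but only 5 are allowed.

No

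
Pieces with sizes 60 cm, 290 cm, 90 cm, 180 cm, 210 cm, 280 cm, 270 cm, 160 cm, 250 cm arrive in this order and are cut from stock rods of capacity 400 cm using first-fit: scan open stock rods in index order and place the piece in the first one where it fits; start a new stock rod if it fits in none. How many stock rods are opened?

  60 → stock rod 1 (new)  [load 60/400]
  290 → stock rod 1  [load 350/400]
  90 → stock rod 2 (new)  [load 90/400]
  180 → stock rod 2  [load 270/400]
  210 → stock rod 3 (new)  [load 210/400]
  280 → stock rod 4 (new)  [load 280/400]
  270 → stock rod 5 (new)  [load 270/400]
  160 → stock rod 3  [load 370/400]
  250 → stock rod 6 (new)  [load 250/400]
6 stock rods opened.

6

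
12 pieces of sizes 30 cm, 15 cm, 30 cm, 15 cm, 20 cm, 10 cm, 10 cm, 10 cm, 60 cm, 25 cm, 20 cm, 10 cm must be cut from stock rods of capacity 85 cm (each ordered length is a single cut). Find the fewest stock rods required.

3

Total = 60 + 30 + 30 + 25 + 20 + 20 + 15 + 15 + 10 + 10 + 10 + 10 = 255 cm.
Lower bound: ⌈255/85⌉ = 3 stock rods.
A packing using 3 stock rods:
  stock rod 1: 60 + 25 = 85
  stock rod 2: 30 + 30 + 15 + 10 = 85
  stock rod 3: 20 + 20 + 15 + 10 + 10 + 10 = 85
This matches the lower bound, so 3 is optimal.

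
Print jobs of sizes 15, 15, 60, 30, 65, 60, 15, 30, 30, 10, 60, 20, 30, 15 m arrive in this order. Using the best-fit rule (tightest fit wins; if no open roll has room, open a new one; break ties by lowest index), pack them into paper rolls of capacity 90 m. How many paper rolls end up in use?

6

  15 → roll 1 (new)  [load 15/90]
  15 → roll 1  [load 30/90]
  60 → roll 1  [load 90/90]
  30 → roll 2 (new)  [load 30/90]
  65 → roll 3 (new)  [load 65/90]
  60 → roll 2  [load 90/90]
  15 → roll 3  [load 80/90]
  30 → roll 4 (new)  [load 30/90]
  30 → roll 4  [load 60/90]
  10 → roll 3  [load 90/90]
  60 → roll 5 (new)  [load 60/90]
  20 → roll 4  [load 80/90]
  30 → roll 5  [load 90/90]
  15 → roll 6 (new)  [load 15/90]
6 paper rolls opened.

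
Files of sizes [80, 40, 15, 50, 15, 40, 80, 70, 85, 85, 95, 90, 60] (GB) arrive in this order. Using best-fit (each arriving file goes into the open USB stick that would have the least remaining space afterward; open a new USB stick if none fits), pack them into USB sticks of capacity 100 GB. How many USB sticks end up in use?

  80 → USB stick 1 (new)  [load 80/100]
  40 → USB stick 2 (new)  [load 40/100]
  15 → USB stick 1  [load 95/100]
  50 → USB stick 2  [load 90/100]
  15 → USB stick 3 (new)  [load 15/100]
  40 → USB stick 3  [load 55/100]
  80 → USB stick 4 (new)  [load 80/100]
  70 → USB stick 5 (new)  [load 70/100]
  85 → USB stick 6 (new)  [load 85/100]
  85 → USB stick 7 (new)  [load 85/100]
  95 → USB stick 8 (new)  [load 95/100]
  90 → USB stick 9 (new)  [load 90/100]
  60 → USB stick 10 (new)  [load 60/100]
10 USB sticks opened.

10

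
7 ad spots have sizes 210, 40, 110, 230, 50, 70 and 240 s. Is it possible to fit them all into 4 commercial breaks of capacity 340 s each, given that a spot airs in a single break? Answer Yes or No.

A valid assignment using 3 commercial breaks:
  break 1: 240 + 70 = 310
  break 2: 230 + 110 = 340
  break 3: 210 + 50 + 40 = 300
That uses only 3 ≤ 4, so 4 commercial breaks are enough.

Yes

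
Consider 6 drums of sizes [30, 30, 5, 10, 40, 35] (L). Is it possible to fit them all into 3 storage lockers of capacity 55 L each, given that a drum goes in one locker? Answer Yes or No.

No

Total = 150 L; ⌈150/55⌉ = 3.
4 drums each exceed half the capacity and cannot share a locker, forcing at least 4 storage lockers.
At least 4 storage lockers are required, but only 3 are allowed.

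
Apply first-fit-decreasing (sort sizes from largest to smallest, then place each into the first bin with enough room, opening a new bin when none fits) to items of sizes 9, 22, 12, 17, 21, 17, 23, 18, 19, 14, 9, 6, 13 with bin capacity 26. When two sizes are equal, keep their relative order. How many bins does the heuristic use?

9

Sorted descending: 23, 22, 21, 19, 18, 17, 17, 14, 13, 12, 9, 9, 6.
  23 → bin 1 (new)  [load 23/26]
  22 → bin 2 (new)  [load 22/26]
  21 → bin 3 (new)  [load 21/26]
  19 → bin 4 (new)  [load 19/26]
  18 → bin 5 (new)  [load 18/26]
  17 → bin 6 (new)  [load 17/26]
  17 → bin 7 (new)  [load 17/26]
  14 → bin 8 (new)  [load 14/26]
  13 → bin 9 (new)  [load 13/26]
  12 → bin 8  [load 26/26]
  9 → bin 6  [load 26/26]
  9 → bin 7  [load 26/26]
  6 → bin 4  [load 25/26]
9 bins opened.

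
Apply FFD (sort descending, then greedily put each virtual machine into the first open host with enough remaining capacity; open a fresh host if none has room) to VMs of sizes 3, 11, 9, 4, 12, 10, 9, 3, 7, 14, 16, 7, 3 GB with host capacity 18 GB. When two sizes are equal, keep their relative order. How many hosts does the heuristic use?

7

Sorted descending: 16, 14, 12, 11, 10, 9, 9, 7, 7, 4, 3, 3, 3.
  16 → host 1 (new)  [load 16/18]
  14 → host 2 (new)  [load 14/18]
  12 → host 3 (new)  [load 12/18]
  11 → host 4 (new)  [load 11/18]
  10 → host 5 (new)  [load 10/18]
  9 → host 6 (new)  [load 9/18]
  9 → host 6  [load 18/18]
  7 → host 4  [load 18/18]
  7 → host 5  [load 17/18]
  4 → host 2  [load 18/18]
  3 → host 3  [load 15/18]
  3 → host 3  [load 18/18]
  3 → host 7 (new)  [load 3/18]
7 hosts opened.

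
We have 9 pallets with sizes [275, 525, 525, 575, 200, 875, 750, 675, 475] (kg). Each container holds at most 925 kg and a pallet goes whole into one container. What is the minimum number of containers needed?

Total = 875 + 750 + 675 + 575 + 525 + 525 + 475 + 275 + 200 = 4875 kg.
Lower bound: ⌈4875/925⌉ = 6 containers.
Also, 7 pallets each exceed 925/2 kg, and no two of those can share a container, so at least 7 containers are needed.
A packing using 7 containers:
  container 1: 875 = 875
  container 2: 750 = 750
  container 3: 675 + 200 = 875
  container 4: 575 + 275 = 850
  container 5: 525 = 525
  container 6: 525 = 525
  container 7: 475 = 475
This matches the lower bound, so 7 is optimal.

7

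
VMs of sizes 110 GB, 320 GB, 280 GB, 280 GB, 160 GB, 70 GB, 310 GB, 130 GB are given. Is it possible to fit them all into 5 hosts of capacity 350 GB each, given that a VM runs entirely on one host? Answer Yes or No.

Total = 1660 GB; ⌈1660/350⌉ = 5.
The bound of 5 does not rule out 5, but exhaustive search shows no assignment into 5 hosts of capacity 350 GB exists — the minimum is 6.

No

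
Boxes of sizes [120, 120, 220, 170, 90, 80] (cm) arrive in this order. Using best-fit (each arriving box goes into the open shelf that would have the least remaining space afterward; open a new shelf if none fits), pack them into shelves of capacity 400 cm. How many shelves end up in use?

3

  120 → shelf 1 (new)  [load 120/400]
  120 → shelf 1  [load 240/400]
  220 → shelf 2 (new)  [load 220/400]
  170 → shelf 2  [load 390/400]
  90 → shelf 1  [load 330/400]
  80 → shelf 3 (new)  [load 80/400]
3 shelves opened.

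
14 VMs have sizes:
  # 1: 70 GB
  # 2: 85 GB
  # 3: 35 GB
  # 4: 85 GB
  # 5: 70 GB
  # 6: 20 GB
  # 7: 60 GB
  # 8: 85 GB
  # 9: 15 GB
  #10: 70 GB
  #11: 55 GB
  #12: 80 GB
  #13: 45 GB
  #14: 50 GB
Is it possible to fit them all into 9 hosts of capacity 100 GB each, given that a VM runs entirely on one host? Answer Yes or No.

Total = 825 GB; ⌈825/100⌉ = 9.
The bound of 9 does not rule out 9, but exhaustive search shows no assignment into 9 hosts of capacity 100 GB exists — the minimum is 10.

No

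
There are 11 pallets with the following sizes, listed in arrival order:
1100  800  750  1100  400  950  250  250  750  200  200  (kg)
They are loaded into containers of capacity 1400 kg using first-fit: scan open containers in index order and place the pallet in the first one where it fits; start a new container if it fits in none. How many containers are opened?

6

  1100 → container 1 (new)  [load 1100/1400]
  800 → container 2 (new)  [load 800/1400]
  750 → container 3 (new)  [load 750/1400]
  1100 → container 4 (new)  [load 1100/1400]
  400 → container 2  [load 1200/1400]
  950 → container 5 (new)  [load 950/1400]
  250 → container 1  [load 1350/1400]
  250 → container 3  [load 1000/1400]
  750 → container 6 (new)  [load 750/1400]
  200 → container 2  [load 1400/1400]
  200 → container 3  [load 1200/1400]
6 containers opened.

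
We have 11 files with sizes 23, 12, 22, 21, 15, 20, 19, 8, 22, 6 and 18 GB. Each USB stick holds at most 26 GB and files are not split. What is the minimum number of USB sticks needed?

9

Total = 23 + 22 + 22 + 21 + 20 + 19 + 18 + 15 + 12 + 8 + 6 = 186 GB.
Lower bound: ⌈186/26⌉ = 8 USB sticks.
A packing using 9 USB sticks:
  USB stick 1: 23 = 23
  USB stick 2: 22 = 22
  USB stick 3: 22 = 22
  USB stick 4: 21 = 21
  USB stick 5: 20 + 6 = 26
  USB stick 6: 19 = 19
  USB stick 7: 18 + 8 = 26
  USB stick 8: 15 = 15
  USB stick 9: 12 = 12
No arrangement into 8 USB sticks stays within capacity, so 9 is optimal.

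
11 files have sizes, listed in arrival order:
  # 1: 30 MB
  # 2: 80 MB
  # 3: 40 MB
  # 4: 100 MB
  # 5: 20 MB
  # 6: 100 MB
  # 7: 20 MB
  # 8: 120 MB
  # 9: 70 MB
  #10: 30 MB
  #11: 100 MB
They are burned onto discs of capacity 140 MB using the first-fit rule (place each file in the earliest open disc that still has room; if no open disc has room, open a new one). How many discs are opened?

6

  30 → disc 1 (new)  [load 30/140]
  80 → disc 1  [load 110/140]
  40 → disc 2 (new)  [load 40/140]
  100 → disc 2  [load 140/140]
  20 → disc 1  [load 130/140]
  100 → disc 3 (new)  [load 100/140]
  20 → disc 3  [load 120/140]
  120 → disc 4 (new)  [load 120/140]
  70 → disc 5 (new)  [load 70/140]
  30 → disc 5  [load 100/140]
  100 → disc 6 (new)  [load 100/140]
6 discs opened.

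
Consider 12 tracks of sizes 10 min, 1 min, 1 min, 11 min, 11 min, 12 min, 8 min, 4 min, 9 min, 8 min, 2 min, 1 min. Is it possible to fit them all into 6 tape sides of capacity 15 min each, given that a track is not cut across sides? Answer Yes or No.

No

Total = 78 min; ⌈78/15⌉ = 6.
7 tracks each exceed half the capacity and cannot share a side, forcing at least 7 tape sides.
At least 7 tape sides are required, but only 6 are allowed.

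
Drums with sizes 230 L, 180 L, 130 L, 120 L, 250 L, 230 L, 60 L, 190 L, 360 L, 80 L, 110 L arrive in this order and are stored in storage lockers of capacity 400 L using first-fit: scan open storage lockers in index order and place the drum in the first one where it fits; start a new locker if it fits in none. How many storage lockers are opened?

  230 → locker 1 (new)  [load 230/400]
  180 → locker 2 (new)  [load 180/400]
  130 → locker 1  [load 360/400]
  120 → locker 2  [load 300/400]
  250 → locker 3 (new)  [load 250/400]
  230 → locker 4 (new)  [load 230/400]
  60 → locker 2  [load 360/400]
  190 → locker 5 (new)  [load 190/400]
  360 → locker 6 (new)  [load 360/400]
  80 → locker 3  [load 330/400]
  110 → locker 4  [load 340/400]
6 storage lockers opened.

6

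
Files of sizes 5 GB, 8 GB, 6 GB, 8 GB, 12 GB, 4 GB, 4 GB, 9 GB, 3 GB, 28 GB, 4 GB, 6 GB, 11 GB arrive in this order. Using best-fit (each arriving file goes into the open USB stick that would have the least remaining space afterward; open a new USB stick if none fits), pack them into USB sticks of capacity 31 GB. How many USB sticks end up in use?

  5 → USB stick 1 (new)  [load 5/31]
  8 → USB stick 1  [load 13/31]
  6 → USB stick 1  [load 19/31]
  8 → USB stick 1  [load 27/31]
  12 → USB stick 2 (new)  [load 12/31]
  4 → USB stick 1  [load 31/31]
  4 → USB stick 2  [load 16/31]
  9 → USB stick 2  [load 25/31]
  3 → USB stick 2  [load 28/31]
  28 → USB stick 3 (new)  [load 28/31]
  4 → USB stick 4 (new)  [load 4/31]
  6 → USB stick 4  [load 10/31]
  11 → USB stick 4  [load 21/31]
4 USB sticks opened.

4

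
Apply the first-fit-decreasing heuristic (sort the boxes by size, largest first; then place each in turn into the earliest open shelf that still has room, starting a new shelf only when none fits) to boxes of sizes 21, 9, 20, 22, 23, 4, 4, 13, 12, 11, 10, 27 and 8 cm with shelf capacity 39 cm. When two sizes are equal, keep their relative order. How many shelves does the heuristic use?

5

Sorted descending: 27, 23, 22, 21, 20, 13, 12, 11, 10, 9, 8, 4, 4.
  27 → shelf 1 (new)  [load 27/39]
  23 → shelf 2 (new)  [load 23/39]
  22 → shelf 3 (new)  [load 22/39]
  21 → shelf 4 (new)  [load 21/39]
  20 → shelf 5 (new)  [load 20/39]
  13 → shelf 2  [load 36/39]
  12 → shelf 1  [load 39/39]
  11 → shelf 3  [load 33/39]
  10 → shelf 4  [load 31/39]
  9 → shelf 5  [load 29/39]
  8 → shelf 4  [load 39/39]
  4 → shelf 3  [load 37/39]
  4 → shelf 5  [load 33/39]
5 shelves opened.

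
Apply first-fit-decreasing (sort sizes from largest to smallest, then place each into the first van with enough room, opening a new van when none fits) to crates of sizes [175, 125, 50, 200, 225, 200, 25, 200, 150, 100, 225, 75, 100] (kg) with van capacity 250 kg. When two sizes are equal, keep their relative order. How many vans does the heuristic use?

8

Sorted descending: 225, 225, 200, 200, 200, 175, 150, 125, 100, 100, 75, 50, 25.
  225 → van 1 (new)  [load 225/250]
  225 → van 2 (new)  [load 225/250]
  200 → van 3 (new)  [load 200/250]
  200 → van 4 (new)  [load 200/250]
  200 → van 5 (new)  [load 200/250]
  175 → van 6 (new)  [load 175/250]
  150 → van 7 (new)  [load 150/250]
  125 → van 8 (new)  [load 125/250]
  100 → van 7  [load 250/250]
  100 → van 8  [load 225/250]
  75 → van 6  [load 250/250]
  50 → van 3  [load 250/250]
  25 → van 1  [load 250/250]
8 vans opened.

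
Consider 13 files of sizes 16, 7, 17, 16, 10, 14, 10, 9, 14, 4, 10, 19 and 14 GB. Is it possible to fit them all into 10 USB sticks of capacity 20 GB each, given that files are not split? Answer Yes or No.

A valid assignment using 10 USB sticks:
  USB stick 1: 19 = 19
  USB stick 2: 17 = 17
  USB stick 3: 16 + 4 = 20
  USB stick 4: 16 = 16
  USB stick 5: 14 = 14
  USB stick 6: 14 = 14
  USB stick 7: 14 = 14
  USB stick 8: 10 + 10 = 20
  USB stick 9: 10 + 9 = 19
  USB stick 10: 7 = 7
Every load is within 20 GB, so 10 USB sticks suffice.

Yes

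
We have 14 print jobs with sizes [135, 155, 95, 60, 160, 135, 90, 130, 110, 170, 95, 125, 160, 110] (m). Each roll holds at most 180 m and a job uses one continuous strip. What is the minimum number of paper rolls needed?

13

Total = 170 + 160 + 160 + 155 + 135 + 135 + 130 + 125 + 110 + 110 + 95 + 95 + 90 + 60 = 1730 m.
Lower bound: ⌈1730/180⌉ = 10 paper rolls.
Also, 12 print jobs each exceed 90 m, and no two of those can share a roll, so at least 12 paper rolls are needed.
A packing using 13 paper rolls:
  roll 1: 170 = 170
  roll 2: 160 = 160
  roll 3: 160 = 160
  roll 4: 155 = 155
  roll 5: 135 = 135
  roll 6: 135 = 135
  roll 7: 130 = 130
  roll 8: 125 = 125
  roll 9: 110 + 60 = 170
  roll 10: 110 = 110
  roll 11: 95 = 95
  roll 12: 95 = 95
  roll 13: 90 = 90
No arrangement into 12 paper rolls stays within capacity, so 13 is optimal.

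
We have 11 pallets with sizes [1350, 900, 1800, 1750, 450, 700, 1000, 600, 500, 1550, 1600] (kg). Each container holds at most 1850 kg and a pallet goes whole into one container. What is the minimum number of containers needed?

8

Total = 1800 + 1750 + 1600 + 1550 + 1350 + 1000 + 900 + 700 + 600 + 500 + 450 = 12200 kg.
Lower bound: ⌈12200/1850⌉ = 7 containers.
A packing using 8 containers:
  container 1: 1800 = 1800
  container 2: 1750 = 1750
  container 3: 1600 = 1600
  container 4: 1550 = 1550
  container 5: 1350 + 500 = 1850
  container 6: 1000 + 700 = 1700
  container 7: 900 + 600 = 1500
  container 8: 450 = 450
No arrangement into 7 containers stays within capacity, so 8 is optimal.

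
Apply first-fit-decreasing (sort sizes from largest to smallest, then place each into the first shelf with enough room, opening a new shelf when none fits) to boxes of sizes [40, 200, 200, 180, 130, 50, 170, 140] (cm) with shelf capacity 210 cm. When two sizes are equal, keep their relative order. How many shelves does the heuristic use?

Sorted descending: 200, 200, 180, 170, 140, 130, 50, 40.
  200 → shelf 1 (new)  [load 200/210]
  200 → shelf 2 (new)  [load 200/210]
  180 → shelf 3 (new)  [load 180/210]
  170 → shelf 4 (new)  [load 170/210]
  140 → shelf 5 (new)  [load 140/210]
  130 → shelf 6 (new)  [load 130/210]
  50 → shelf 5  [load 190/210]
  40 → shelf 4  [load 210/210]
6 shelves opened.

6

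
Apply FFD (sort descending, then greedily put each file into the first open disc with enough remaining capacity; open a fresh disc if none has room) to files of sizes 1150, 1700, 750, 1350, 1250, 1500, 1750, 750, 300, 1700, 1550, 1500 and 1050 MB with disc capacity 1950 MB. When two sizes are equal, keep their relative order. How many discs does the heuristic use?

10

Sorted descending: 1750, 1700, 1700, 1550, 1500, 1500, 1350, 1250, 1150, 1050, 750, 750, 300.
  1750 → disc 1 (new)  [load 1750/1950]
  1700 → disc 2 (new)  [load 1700/1950]
  1700 → disc 3 (new)  [load 1700/1950]
  1550 → disc 4 (new)  [load 1550/1950]
  1500 → disc 5 (new)  [load 1500/1950]
  1500 → disc 6 (new)  [load 1500/1950]
  1350 → disc 7 (new)  [load 1350/1950]
  1250 → disc 8 (new)  [load 1250/1950]
  1150 → disc 9 (new)  [load 1150/1950]
  1050 → disc 10 (new)  [load 1050/1950]
  750 → disc 9  [load 1900/1950]
  750 → disc 10  [load 1800/1950]
  300 → disc 4  [load 1850/1950]
10 discs opened.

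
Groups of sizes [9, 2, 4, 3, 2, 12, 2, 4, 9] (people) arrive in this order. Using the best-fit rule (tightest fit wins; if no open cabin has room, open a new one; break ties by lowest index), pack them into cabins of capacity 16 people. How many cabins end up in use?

4

  9 → cabin 1 (new)  [load 9/16]
  2 → cabin 1  [load 11/16]
  4 → cabin 1  [load 15/16]
  3 → cabin 2 (new)  [load 3/16]
  2 → cabin 2  [load 5/16]
  12 → cabin 3 (new)  [load 12/16]
  2 → cabin 3  [load 14/16]
  4 → cabin 2  [load 9/16]
  9 → cabin 4 (new)  [load 9/16]
4 cabins opened.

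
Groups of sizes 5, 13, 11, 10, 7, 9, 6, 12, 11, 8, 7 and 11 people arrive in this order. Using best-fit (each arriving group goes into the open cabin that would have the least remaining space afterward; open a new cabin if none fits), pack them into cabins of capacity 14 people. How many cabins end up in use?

10

  5 → cabin 1 (new)  [load 5/14]
  13 → cabin 2 (new)  [load 13/14]
  11 → cabin 3 (new)  [load 11/14]
  10 → cabin 4 (new)  [load 10/14]
  7 → cabin 1  [load 12/14]
  9 → cabin 5 (new)  [load 9/14]
  6 → cabin 6 (new)  [load 6/14]
  12 → cabin 7 (new)  [load 12/14]
  11 → cabin 8 (new)  [load 11/14]
  8 → cabin 6  [load 14/14]
  7 → cabin 9 (new)  [load 7/14]
  11 → cabin 10 (new)  [load 11/14]
10 cabins opened.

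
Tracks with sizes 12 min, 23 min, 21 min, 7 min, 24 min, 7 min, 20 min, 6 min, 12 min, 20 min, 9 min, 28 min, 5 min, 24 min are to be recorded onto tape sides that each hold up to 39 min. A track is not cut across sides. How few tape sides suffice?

Total = 28 + 24 + 24 + 23 + 21 + 20 + 20 + 12 + 12 + 9 + 7 + 7 + 6 + 5 = 218 min.
Lower bound: ⌈218/39⌉ = 6 tape sides.
Also, 7 tracks each exceed 39/2 min, and no two of those can share a side, so at least 7 tape sides are needed.
A packing using 7 tape sides:
  side 1: 28 + 9 = 37
  side 2: 24 + 12 = 36
  side 3: 24 + 12 = 36
  side 4: 23 + 7 + 7 = 37
  side 5: 21 + 6 + 5 = 32
  side 6: 20 = 20
  side 7: 20 = 20
This matches the lower bound, so 7 is optimal.

7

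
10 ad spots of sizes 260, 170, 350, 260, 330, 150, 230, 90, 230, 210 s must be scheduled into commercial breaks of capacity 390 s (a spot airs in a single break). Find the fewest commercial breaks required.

7

Total = 350 + 330 + 260 + 260 + 230 + 230 + 210 + 170 + 150 + 90 = 2280 s.
Lower bound: ⌈2280/390⌉ = 6 commercial breaks.
Also, 7 ad spots each exceed 195 s, and no two of those can share a break, so at least 7 commercial breaks are needed.
A packing using 7 commercial breaks:
  break 1: 350 = 350
  break 2: 330 = 330
  break 3: 260 + 90 = 350
  break 4: 260 = 260
  break 5: 230 + 150 = 380
  break 6: 230 = 230
  break 7: 210 + 170 = 380
This matches the lower bound, so 7 is optimal.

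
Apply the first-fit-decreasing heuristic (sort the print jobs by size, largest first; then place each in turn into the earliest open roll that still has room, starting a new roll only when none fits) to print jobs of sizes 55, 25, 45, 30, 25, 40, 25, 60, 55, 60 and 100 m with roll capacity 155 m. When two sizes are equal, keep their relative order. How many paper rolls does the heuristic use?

Sorted descending: 100, 60, 60, 55, 55, 45, 40, 30, 25, 25, 25.
  100 → roll 1 (new)  [load 100/155]
  60 → roll 2 (new)  [load 60/155]
  60 → roll 2  [load 120/155]
  55 → roll 1  [load 155/155]
  55 → roll 3 (new)  [load 55/155]
  45 → roll 3  [load 100/155]
  40 → roll 3  [load 140/155]
  30 → roll 2  [load 150/155]
  25 → roll 4 (new)  [load 25/155]
  25 → roll 4  [load 50/155]
  25 → roll 4  [load 75/155]
4 paper rolls opened.

4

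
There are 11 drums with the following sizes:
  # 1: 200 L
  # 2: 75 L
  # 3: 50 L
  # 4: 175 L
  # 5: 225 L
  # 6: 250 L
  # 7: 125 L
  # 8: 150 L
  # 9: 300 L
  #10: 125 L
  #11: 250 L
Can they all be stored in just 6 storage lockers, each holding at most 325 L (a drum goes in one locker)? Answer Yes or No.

No

Total = 1925 L; ⌈1925/325⌉ = 6.
The bound of 6 does not rule out 6, but exhaustive search shows no assignment into 6 storage lockers of capacity 325 L exists — the minimum is 7.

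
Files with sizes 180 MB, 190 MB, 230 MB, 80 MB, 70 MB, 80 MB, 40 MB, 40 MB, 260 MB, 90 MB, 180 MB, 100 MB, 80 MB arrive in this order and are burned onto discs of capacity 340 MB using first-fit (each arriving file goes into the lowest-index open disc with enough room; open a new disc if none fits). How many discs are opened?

6

  180 → disc 1 (new)  [load 180/340]
  190 → disc 2 (new)  [load 190/340]
  230 → disc 3 (new)  [load 230/340]
  80 → disc 1  [load 260/340]
  70 → disc 1  [load 330/340]
  80 → disc 2  [load 270/340]
  40 → disc 2  [load 310/340]
  40 → disc 3  [load 270/340]
  260 → disc 4 (new)  [load 260/340]
  90 → disc 5 (new)  [load 90/340]
  180 → disc 5  [load 270/340]
  100 → disc 6 (new)  [load 100/340]
  80 → disc 4  [load 340/340]
6 discs opened.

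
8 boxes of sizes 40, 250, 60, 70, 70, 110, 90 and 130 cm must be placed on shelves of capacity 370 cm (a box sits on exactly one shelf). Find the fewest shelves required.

Total = 250 + 130 + 110 + 90 + 70 + 70 + 60 + 40 = 820 cm.
Lower bound: ⌈820/370⌉ = 3 shelves.
A packing using 3 shelves:
  shelf 1: 250 + 110 = 360
  shelf 2: 130 + 90 + 70 + 70 = 360
  shelf 3: 60 + 40 = 100
This matches the lower bound, so 3 is optimal.

3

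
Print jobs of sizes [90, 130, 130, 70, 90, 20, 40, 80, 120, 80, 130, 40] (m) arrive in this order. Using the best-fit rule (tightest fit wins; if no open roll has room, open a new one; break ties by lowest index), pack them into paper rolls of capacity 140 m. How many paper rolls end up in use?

9

  90 → roll 1 (new)  [load 90/140]
  130 → roll 2 (new)  [load 130/140]
  130 → roll 3 (new)  [load 130/140]
  70 → roll 4 (new)  [load 70/140]
  90 → roll 5 (new)  [load 90/140]
  20 → roll 1  [load 110/140]
  40 → roll 5  [load 130/140]
  80 → roll 6 (new)  [load 80/140]
  120 → roll 7 (new)  [load 120/140]
  80 → roll 8 (new)  [load 80/140]
  130 → roll 9 (new)  [load 130/140]
  40 → roll 6  [load 120/140]
9 paper rolls opened.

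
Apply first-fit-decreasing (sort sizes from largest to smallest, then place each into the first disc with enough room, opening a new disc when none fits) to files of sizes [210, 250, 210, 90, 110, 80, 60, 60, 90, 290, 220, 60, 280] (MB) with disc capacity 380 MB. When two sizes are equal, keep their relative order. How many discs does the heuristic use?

6

Sorted descending: 290, 280, 250, 220, 210, 210, 110, 90, 90, 80, 60, 60, 60.
  290 → disc 1 (new)  [load 290/380]
  280 → disc 2 (new)  [load 280/380]
  250 → disc 3 (new)  [load 250/380]
  220 → disc 4 (new)  [load 220/380]
  210 → disc 5 (new)  [load 210/380]
  210 → disc 6 (new)  [load 210/380]
  110 → disc 3  [load 360/380]
  90 → disc 1  [load 380/380]
  90 → disc 2  [load 370/380]
  80 → disc 4  [load 300/380]
  60 → disc 4  [load 360/380]
  60 → disc 5  [load 270/380]
  60 → disc 5  [load 330/380]
6 discs opened.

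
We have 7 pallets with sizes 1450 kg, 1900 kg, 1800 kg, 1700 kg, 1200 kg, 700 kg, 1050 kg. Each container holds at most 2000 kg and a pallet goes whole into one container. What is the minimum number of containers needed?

Total = 1900 + 1800 + 1700 + 1450 + 1200 + 1050 + 700 = 9800 kg.
Lower bound: ⌈9800/2000⌉ = 5 containers.
Also, 6 pallets each exceed 1000 kg, and no two of those can share a container, so at least 6 containers are needed.
A packing using 6 containers:
  container 1: 1900 = 1900
  container 2: 1800 = 1800
  container 3: 1700 = 1700
  container 4: 1450 = 1450
  container 5: 1200 + 700 = 1900
  container 6: 1050 = 1050
This matches the lower bound, so 6 is optimal.

6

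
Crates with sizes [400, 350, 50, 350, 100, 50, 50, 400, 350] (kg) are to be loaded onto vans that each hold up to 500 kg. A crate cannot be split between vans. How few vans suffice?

Total = 400 + 400 + 350 + 350 + 350 + 100 + 50 + 50 + 50 = 2100 kg.
Lower bound: ⌈2100/500⌉ = 5 vans.
A packing using 5 vans:
  van 1: 400 + 100 = 500
  van 2: 400 + 50 + 50 = 500
  van 3: 350 + 50 = 400
  van 4: 350 = 350
  van 5: 350 = 350
This matches the lower bound, so 5 is optimal.

5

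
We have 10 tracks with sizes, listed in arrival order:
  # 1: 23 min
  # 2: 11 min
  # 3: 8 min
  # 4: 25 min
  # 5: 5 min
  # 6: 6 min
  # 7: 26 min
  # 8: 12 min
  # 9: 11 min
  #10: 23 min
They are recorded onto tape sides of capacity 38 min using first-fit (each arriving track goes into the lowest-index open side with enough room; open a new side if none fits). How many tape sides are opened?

  23 → side 1 (new)  [load 23/38]
  11 → side 1  [load 34/38]
  8 → side 2 (new)  [load 8/38]
  25 → side 2  [load 33/38]
  5 → side 2  [load 38/38]
  6 → side 3 (new)  [load 6/38]
  26 → side 3  [load 32/38]
  12 → side 4 (new)  [load 12/38]
  11 → side 4  [load 23/38]
  23 → side 5 (new)  [load 23/38]
5 tape sides opened.

5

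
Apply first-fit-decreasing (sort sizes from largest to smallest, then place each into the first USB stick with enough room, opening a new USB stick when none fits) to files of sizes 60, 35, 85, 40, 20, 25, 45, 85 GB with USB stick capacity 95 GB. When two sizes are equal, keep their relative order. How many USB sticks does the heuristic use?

Sorted descending: 85, 85, 60, 45, 40, 35, 25, 20.
  85 → USB stick 1 (new)  [load 85/95]
  85 → USB stick 2 (new)  [load 85/95]
  60 → USB stick 3 (new)  [load 60/95]
  45 → USB stick 4 (new)  [load 45/95]
  40 → USB stick 4  [load 85/95]
  35 → USB stick 3  [load 95/95]
  25 → USB stick 5 (new)  [load 25/95]
  20 → USB stick 5  [load 45/95]
5 USB sticks opened.

5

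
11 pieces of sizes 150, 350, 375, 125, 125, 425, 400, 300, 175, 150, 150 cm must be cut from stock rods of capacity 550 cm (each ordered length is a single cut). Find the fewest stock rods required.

Total = 425 + 400 + 375 + 350 + 300 + 175 + 150 + 150 + 150 + 125 + 125 = 2725 cm.
Lower bound: ⌈2725/550⌉ = 5 stock rods.
A packing using 6 stock rods:
  stock rod 1: 425 + 125 = 550
  stock rod 2: 400 + 150 = 550
  stock rod 3: 375 + 175 = 550
  stock rod 4: 350 + 150 = 500
  stock rod 5: 300 + 150 = 450
  stock rod 6: 125 = 125
No arrangement into 5 stock rods stays within capacity, so 6 is optimal.

6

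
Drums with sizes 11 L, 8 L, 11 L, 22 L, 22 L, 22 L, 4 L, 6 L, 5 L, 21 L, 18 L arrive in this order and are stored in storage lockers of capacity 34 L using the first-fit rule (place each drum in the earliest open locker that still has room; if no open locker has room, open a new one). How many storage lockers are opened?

6

  11 → locker 1 (new)  [load 11/34]
  8 → locker 1  [load 19/34]
  11 → locker 1  [load 30/34]
  22 → locker 2 (new)  [load 22/34]
  22 → locker 3 (new)  [load 22/34]
  22 → locker 4 (new)  [load 22/34]
  4 → locker 1  [load 34/34]
  6 → locker 2  [load 28/34]
  5 → locker 2  [load 33/34]
  21 → locker 5 (new)  [load 21/34]
  18 → locker 6 (new)  [load 18/34]
6 storage lockers opened.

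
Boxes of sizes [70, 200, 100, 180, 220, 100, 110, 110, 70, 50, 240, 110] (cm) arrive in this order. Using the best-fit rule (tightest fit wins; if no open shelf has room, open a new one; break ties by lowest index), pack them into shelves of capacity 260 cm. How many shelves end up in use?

7

  70 → shelf 1 (new)  [load 70/260]
  200 → shelf 2 (new)  [load 200/260]
  100 → shelf 1  [load 170/260]
  180 → shelf 3 (new)  [load 180/260]
  220 → shelf 4 (new)  [load 220/260]
  100 → shelf 5 (new)  [load 100/260]
  110 → shelf 5  [load 210/260]
  110 → shelf 6 (new)  [load 110/260]
  70 → shelf 3  [load 250/260]
  50 → shelf 5  [load 260/260]
  240 → shelf 7 (new)  [load 240/260]
  110 → shelf 6  [load 220/260]
7 shelves opened.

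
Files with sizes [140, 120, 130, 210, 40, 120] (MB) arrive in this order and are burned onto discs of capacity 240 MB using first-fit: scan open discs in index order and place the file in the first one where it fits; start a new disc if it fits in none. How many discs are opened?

4

  140 → disc 1 (new)  [load 140/240]
  120 → disc 2 (new)  [load 120/240]
  130 → disc 3 (new)  [load 130/240]
  210 → disc 4 (new)  [load 210/240]
  40 → disc 1  [load 180/240]
  120 → disc 2  [load 240/240]
4 discs opened.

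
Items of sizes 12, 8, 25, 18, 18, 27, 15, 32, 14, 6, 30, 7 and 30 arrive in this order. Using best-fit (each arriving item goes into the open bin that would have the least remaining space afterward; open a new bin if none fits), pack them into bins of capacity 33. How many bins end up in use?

8

  12 → bin 1 (new)  [load 12/33]
  8 → bin 1  [load 20/33]
  25 → bin 2 (new)  [load 25/33]
  18 → bin 3 (new)  [load 18/33]
  18 → bin 4 (new)  [load 18/33]
  27 → bin 5 (new)  [load 27/33]
  15 → bin 3  [load 33/33]
  32 → bin 6 (new)  [load 32/33]
  14 → bin 4  [load 32/33]
  6 → bin 5  [load 33/33]
  30 → bin 7 (new)  [load 30/33]
  7 → bin 2  [load 32/33]
  30 → bin 8 (new)  [load 30/33]
8 bins opened.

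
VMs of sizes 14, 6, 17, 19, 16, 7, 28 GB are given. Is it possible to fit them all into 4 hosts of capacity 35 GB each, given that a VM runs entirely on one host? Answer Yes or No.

A valid assignment using 4 hosts:
  host 1: 28 + 7 = 35
  host 2: 19 + 16 = 35
  host 3: 17 + 14 = 31
  host 4: 6 = 6
Every load is within 35 GB, so 4 hosts suffice.

Yes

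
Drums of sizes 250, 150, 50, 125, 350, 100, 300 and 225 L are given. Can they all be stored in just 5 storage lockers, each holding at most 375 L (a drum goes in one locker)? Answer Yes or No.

Yes

A valid assignment using 5 storage lockers:
  locker 1: 350 = 350
  locker 2: 300 + 50 = 350
  locker 3: 250 + 125 = 375
  locker 4: 225 + 150 = 375
  locker 5: 100 = 100
Every load is within 375 L, so 5 storage lockers suffice.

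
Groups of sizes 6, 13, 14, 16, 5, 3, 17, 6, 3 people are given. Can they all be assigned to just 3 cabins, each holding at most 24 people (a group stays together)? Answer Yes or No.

No

Total = 83 people; ⌈83/24⌉ = 4.
At least 4 cabins are required, but only 3 are allowed.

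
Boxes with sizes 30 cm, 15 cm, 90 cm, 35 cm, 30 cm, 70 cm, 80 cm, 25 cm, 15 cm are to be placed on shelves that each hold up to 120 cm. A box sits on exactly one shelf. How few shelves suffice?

4

Total = 90 + 80 + 70 + 35 + 30 + 30 + 25 + 15 + 15 = 390 cm.
Lower bound: ⌈390/120⌉ = 4 shelves.
A packing using 4 shelves:
  shelf 1: 90 + 30 = 120
  shelf 2: 80 + 35 = 115
  shelf 3: 70 + 30 + 15 = 115
  shelf 4: 25 + 15 = 40
This matches the lower bound, so 4 is optimal.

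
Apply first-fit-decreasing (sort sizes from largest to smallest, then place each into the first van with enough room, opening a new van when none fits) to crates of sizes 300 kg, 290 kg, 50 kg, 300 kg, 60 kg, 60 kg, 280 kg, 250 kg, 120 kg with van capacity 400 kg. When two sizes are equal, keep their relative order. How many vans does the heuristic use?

5

Sorted descending: 300, 300, 290, 280, 250, 120, 60, 60, 50.
  300 → van 1 (new)  [load 300/400]
  300 → van 2 (new)  [load 300/400]
  290 → van 3 (new)  [load 290/400]
  280 → van 4 (new)  [load 280/400]
  250 → van 5 (new)  [load 250/400]
  120 → van 4  [load 400/400]
  60 → van 1  [load 360/400]
  60 → van 2  [load 360/400]
  50 → van 3  [load 340/400]
5 vans opened.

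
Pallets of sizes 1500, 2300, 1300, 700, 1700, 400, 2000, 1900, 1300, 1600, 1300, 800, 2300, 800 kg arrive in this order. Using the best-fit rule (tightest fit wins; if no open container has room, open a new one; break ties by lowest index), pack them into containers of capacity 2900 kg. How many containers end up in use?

  1500 → container 1 (new)  [load 1500/2900]
  2300 → container 2 (new)  [load 2300/2900]
  1300 → container 1  [load 2800/2900]
  700 → container 3 (new)  [load 700/2900]
  1700 → container 3  [load 2400/2900]
  400 → container 3  [load 2800/2900]
  2000 → container 4 (new)  [load 2000/2900]
  1900 → container 5 (new)  [load 1900/2900]
  1300 → container 6 (new)  [load 1300/2900]
  1600 → container 6  [load 2900/2900]
  1300 → container 7 (new)  [load 1300/2900]
  800 → container 4  [load 2800/2900]
  2300 → container 8 (new)  [load 2300/2900]
  800 → container 5  [load 2700/2900]
8 containers opened.

8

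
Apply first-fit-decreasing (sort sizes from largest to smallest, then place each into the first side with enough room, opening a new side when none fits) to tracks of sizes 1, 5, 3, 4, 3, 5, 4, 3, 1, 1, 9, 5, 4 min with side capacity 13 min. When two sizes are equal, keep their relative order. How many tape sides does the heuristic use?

4

Sorted descending: 9, 5, 5, 5, 4, 4, 4, 3, 3, 3, 1, 1, 1.
  9 → side 1 (new)  [load 9/13]
  5 → side 2 (new)  [load 5/13]
  5 → side 2  [load 10/13]
  5 → side 3 (new)  [load 5/13]
  4 → side 1  [load 13/13]
  4 → side 3  [load 9/13]
  4 → side 3  [load 13/13]
  3 → side 2  [load 13/13]
  3 → side 4 (new)  [load 3/13]
  3 → side 4  [load 6/13]
  1 → side 4  [load 7/13]
  1 → side 4  [load 8/13]
  1 → side 4  [load 9/13]
4 tape sides opened.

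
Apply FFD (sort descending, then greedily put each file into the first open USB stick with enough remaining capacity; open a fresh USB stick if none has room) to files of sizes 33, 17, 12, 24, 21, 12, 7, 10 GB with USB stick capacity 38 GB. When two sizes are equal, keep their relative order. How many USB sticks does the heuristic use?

Sorted descending: 33, 24, 21, 17, 12, 12, 10, 7.
  33 → USB stick 1 (new)  [load 33/38]
  24 → USB stick 2 (new)  [load 24/38]
  21 → USB stick 3 (new)  [load 21/38]
  17 → USB stick 3  [load 38/38]
  12 → USB stick 2  [load 36/38]
  12 → USB stick 4 (new)  [load 12/38]
  10 → USB stick 4  [load 22/38]
  7 → USB stick 4  [load 29/38]
4 USB sticks opened.

4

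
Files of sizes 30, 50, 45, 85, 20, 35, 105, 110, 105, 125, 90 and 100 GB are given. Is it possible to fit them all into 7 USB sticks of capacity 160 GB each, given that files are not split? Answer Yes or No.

A valid assignment using 7 USB sticks:
  USB stick 1: 125 + 35 = 160
  USB stick 2: 110 + 50 = 160
  USB stick 3: 105 + 45 = 150
  USB stick 4: 105 + 30 + 20 = 155
  USB stick 5: 100 = 100
  USB stick 6: 90 = 90
  USB stick 7: 85 = 85
Every load is within 160 GB, so 7 USB sticks suffice.

Yes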